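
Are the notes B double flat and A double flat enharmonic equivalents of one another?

Two spellings are enharmonically equivalent only if they share a pitch class.
Here Bbb → 9, Abb → 7; 7 ≠ 9, so they are not.

No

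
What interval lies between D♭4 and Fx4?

Counting letters D–E–F gives a third.
Db→F## = 6 semitones, 2 wider than the major third (4), so doubly augmented.

doubly augmented third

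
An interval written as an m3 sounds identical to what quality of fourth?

A minor third spans 3 semitones.
A fourth spanning 3 semitones is doubly diminished (the perfect fourth is 5).

doubly diminished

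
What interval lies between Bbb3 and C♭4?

The letter names run B→C, a span of 1 letter step, so the interval is some kind of second.
Bbb to Cb is 2 semitones. A major second is 2, so 2 makes it major.

major second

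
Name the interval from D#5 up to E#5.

major second

Counting letters D–E gives a second.
D#→E# = 2 semitones, exactly the major second.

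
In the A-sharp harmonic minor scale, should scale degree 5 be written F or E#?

E#

Each scale degree takes a distinct letter name. Degree 5 of a scale on A must use the letter E.
E# and F are enharmonically the same pitch, but only E# uses the letter E, so it is the correct spelling here.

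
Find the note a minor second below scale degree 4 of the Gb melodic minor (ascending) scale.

Scale degree 4 of Gb melodic minor (ascending) is Cb.
A minor second (1 semitone) below Cb lands on the letter B, giving Bb.

Bb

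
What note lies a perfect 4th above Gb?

Cb

A fourth above G lands on the letter C.
A perfect fourth spans 5 semitones, so Gb moves to pitch class 11. On the letter C that is Cb.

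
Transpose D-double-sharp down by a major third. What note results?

A third below D lands on the letter B.
A major third spans 4 semitones, so D## moves to pitch class 0. On the letter B that is B#.

B#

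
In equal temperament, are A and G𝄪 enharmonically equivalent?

A is pitch class 9; G## is pitch class 9.
All spellings map to pitch class 9, so they are enharmonically equivalent.

Yes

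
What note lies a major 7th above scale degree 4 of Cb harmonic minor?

Scale degree 4 of Cb harmonic minor is Fb.
A major seventh (11 semitones) above Fb lands on the letter E, giving Eb.

Eb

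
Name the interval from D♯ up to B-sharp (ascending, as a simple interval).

Counting letters D–E–F–G–A–B gives a sixth.
D#→B# = 9 semitones, exactly the major sixth.

major sixth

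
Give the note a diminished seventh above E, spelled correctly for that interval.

Db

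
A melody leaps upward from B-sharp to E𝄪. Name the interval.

augmented fourth

The letter names run B→E, a span of 3 letter steps, so the interval is some kind of fourth.
B# to E## is 6 semitones. A perfect fourth is 5, so 6 makes it augmented.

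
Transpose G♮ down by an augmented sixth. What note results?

Bbb

A sixth below G lands on the letter B.
An augmented sixth spans 10 semitones, so G moves to pitch class 9. On the letter B that is Bbb.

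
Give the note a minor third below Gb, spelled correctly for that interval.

Eb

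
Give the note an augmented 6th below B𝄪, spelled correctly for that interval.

D#

A sixth below B lands on the letter D.
An augmented sixth spans 10 semitones, so B## moves to pitch class 3. On the letter D that is D#.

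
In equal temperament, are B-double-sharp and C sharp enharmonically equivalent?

Yes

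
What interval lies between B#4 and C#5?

minor second

Counting letters B–C gives a second.
B#→C# = 1 semitone, 1 narrower than the major second (2), so minor.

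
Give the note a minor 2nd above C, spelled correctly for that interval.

Db

C up a major second is D, so the target letter is D.
From C, a minor second is 1 semitone up: Db.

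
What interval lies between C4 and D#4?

augmented second

The letter names run C→D, a span of 1 letter step, so the interval is some kind of second.
C to D# is 3 semitones. A major second is 2, so 3 makes it augmented.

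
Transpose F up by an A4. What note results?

A fourth above F lands on the letter B.
An augmented fourth spans 6 semitones, so F moves to pitch class 11. On the letter B that is B.

B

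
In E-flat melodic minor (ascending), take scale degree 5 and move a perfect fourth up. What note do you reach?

Scale degree 5 of Eb melodic minor (ascending) is Bb.
A perfect fourth (5 semitones) above Bb lands on the letter E, giving Eb.

Eb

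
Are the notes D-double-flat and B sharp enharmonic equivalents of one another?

Yes

Dbb = pitch class 0 and B# = pitch class 0 — the same pitch class, so they are enharmonic equivalents.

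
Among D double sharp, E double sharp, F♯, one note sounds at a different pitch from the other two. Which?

D##

In 12-tone equal temperament, enharmonic equivalents share a pitch class. D## is pitch class 4; E## is pitch class 6; F# is pitch class 6.
E## and F# share pitch class 6, while D## is pitch class 4.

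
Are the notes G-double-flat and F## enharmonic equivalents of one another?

Two spellings are enharmonically equivalent only if they share a pitch class.
Here Gbb → 5, F## → 7; 5 ≠ 7, so they are not.

No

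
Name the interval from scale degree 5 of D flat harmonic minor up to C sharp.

augmented third

Scale degree 5 of Db harmonic minor is Ab.
Ab up to C#: letters A→C make it a third; 5 semitones makes it augmented.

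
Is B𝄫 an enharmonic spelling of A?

Bbb = pitch class 9 and A = pitch class 9 — the same pitch class, so they are enharmonic equivalents.

Yes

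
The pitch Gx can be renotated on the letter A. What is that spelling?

A

Plain A sits at the same pitch as G##, so on the letter A the same pitch needs a natural: A.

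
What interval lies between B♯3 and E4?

diminished fourth

The letter names run B→E, a span of 3 letter steps, so the interval is some kind of fourth.
B# to E is 4 semitones. A perfect fourth is 5, so 4 makes it diminished.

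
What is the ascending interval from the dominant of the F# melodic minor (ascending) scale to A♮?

minor sixth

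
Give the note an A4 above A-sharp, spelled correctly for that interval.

D##

A fourth above A lands on the letter D.
An augmented fourth spans 6 semitones, so A# moves to pitch class 4. On the letter D that is D##.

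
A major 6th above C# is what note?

C up a major sixth is A, so the target letter is A.
From C#, a major sixth is 9 semitones up: A#.

A#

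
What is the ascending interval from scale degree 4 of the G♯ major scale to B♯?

major seventh

Scale degree 4 of G# major is C#.
C# up to B#: letters C→B make it a seventh; 11 semitones makes it major.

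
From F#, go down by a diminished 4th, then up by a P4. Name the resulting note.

F##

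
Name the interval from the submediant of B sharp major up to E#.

The submediant of B# major is G##.
G## up to E#: letters G→E make it a sixth; 8 semitones makes it minor.

minor sixth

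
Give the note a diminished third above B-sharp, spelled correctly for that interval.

D

A third above B lands on the letter D.
A diminished third spans 2 semitones, so B# moves to pitch class 2. On the letter D that is D.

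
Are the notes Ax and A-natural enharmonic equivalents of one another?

Two spellings are enharmonically equivalent only if they share a pitch class.
Here A## → 11, A → 9; 9 ≠ 11, so they are not.

No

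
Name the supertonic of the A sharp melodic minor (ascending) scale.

The A# melodic minor (ascending) scale runs A# B# C# D# E# F## G##.
Degree 2 is B#.

B#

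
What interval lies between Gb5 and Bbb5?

Counting letters G–A–B gives a third.
Gb→Bbb = 3 semitones, 1 narrower than the major third (4), so minor.

minor third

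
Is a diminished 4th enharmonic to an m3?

A diminished fourth spans 4 semitones; a minor third spans 3.
The spans differ, so they are not enharmonic equivalents.

No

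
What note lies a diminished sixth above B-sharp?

G

B up a major sixth is G#, so the target letter is G.
From B#, a diminished sixth is 7 semitones up: G.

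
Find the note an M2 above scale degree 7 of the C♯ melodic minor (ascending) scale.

C##

Scale degree 7 of C# melodic minor (ascending) is B#.
A major second (2 semitones) above B# lands on the letter C, giving C##.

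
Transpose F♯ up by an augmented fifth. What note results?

F up a perfect fifth is C, so the target letter is C.
From F#, an augmented fifth is 8 semitones up: C##.

C##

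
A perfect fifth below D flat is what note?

Gb

A fifth below D lands on the letter G.
A perfect fifth spans 7 semitones, so Db moves to pitch class 6. On the letter G that is Gb.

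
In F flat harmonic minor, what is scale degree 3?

The Fb harmonic minor scale runs Fb Gb Abb Bbb Cb Dbb Eb.
Degree 3 is Abb.

Abb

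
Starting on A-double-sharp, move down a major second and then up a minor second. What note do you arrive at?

A#

A major second down from A## is G## (letter G, 2 semitones down).
A minor second up from G## is A# (letter A, 1 semitone up).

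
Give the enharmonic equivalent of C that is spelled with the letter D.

Dbb

C is pitch class 0. The letter D alone is pitch class 2.
To reach pitch class 0 from D requires an offset of -2 semitones, i.e. double flat: Dbb.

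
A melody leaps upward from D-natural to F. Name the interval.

Counting letters D–E–F gives a third.
D→F = 3 semitones, 1 narrower than the major third (4), so minor.

minor third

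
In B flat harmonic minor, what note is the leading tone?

A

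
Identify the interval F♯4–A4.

minor third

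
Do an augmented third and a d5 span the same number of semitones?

An augmented third spans 5 semitones; a diminished fifth spans 6.
The spans differ, so they are not enharmonic equivalents.

No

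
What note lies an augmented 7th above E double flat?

E up a major seventh is D#, so the target letter is D.
From Ebb, an augmented seventh is 12 semitones up: D.

D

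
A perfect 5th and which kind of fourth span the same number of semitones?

A perfect fifth spans 7 semitones.
A fourth spanning 7 semitones is doubly augmented (the perfect fourth is 5).

doubly augmented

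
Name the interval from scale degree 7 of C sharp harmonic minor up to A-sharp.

minor seventh

Scale degree 7 of C# harmonic minor is B#.
B# up to A#: letters B→A make it a seventh; 10 semitones makes it minor.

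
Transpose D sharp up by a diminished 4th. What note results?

D up a perfect fourth is G, so the target letter is G.
From D#, a diminished fourth is 4 semitones up: G.

G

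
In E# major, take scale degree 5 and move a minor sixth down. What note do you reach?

Scale degree 5 of E# major is B#.
A minor sixth (8 semitones) below B# lands on the letter D, giving D##.

D##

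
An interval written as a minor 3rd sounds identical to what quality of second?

augmented

A minor third spans 3 semitones.
A second spanning 3 semitones is augmented (the major second is 2).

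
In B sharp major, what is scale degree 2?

Degree 2 takes the letter 1 step above B, which is C.
In major, degree 2 sits 2 semitones above the tonic. B# + 2 semitones is pitch class 2, spelled on C as C##.

C##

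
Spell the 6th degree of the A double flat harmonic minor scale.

Degree 6 takes the letter 5 steps above A, which is F.
In harmonic minor, degree 6 sits 8 semitones above the tonic. Abb + 8 semitones is pitch class 3, spelled on F as Fbb.

Fbb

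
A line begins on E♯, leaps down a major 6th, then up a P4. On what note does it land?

C#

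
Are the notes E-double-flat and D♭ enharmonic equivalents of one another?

Ebb is pitch class 2; Db is pitch class 1.
The pitch classes differ (2 vs. 1), so they are not enharmonic equivalents.

No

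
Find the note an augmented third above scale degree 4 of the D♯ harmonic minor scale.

Scale degree 4 of D# harmonic minor is G#.
An augmented third (5 semitones) above G# lands on the letter B, giving B##.

B##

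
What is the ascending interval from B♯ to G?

Counting letters B–C–D–E–F–G gives a sixth.
B#→G = 7 semitones, 2 narrower than the major sixth (9), so diminished.

diminished sixth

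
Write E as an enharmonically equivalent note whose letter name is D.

D##

E is pitch class 4. The letter D alone is pitch class 2.
To reach pitch class 4 from D requires an offset of +2 semitones, i.e. double sharp: D##.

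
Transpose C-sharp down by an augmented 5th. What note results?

C down a perfect fifth is F, so the target letter is F.
From C#, an augmented fifth is 8 semitones down: F.

F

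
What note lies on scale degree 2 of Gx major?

Degree 2 takes the letter 1 step above G, which is A.
In major, degree 2 sits 2 semitones above the tonic. G## + 2 semitones is pitch class 11, spelled on A as A##.

A##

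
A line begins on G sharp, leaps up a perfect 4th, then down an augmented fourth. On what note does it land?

G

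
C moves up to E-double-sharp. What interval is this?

The letter names run C→E, a span of 2 letter steps, so the interval is some kind of third.
C to E## is 6 semitones. A major third is 4, so 6 makes it doubly augmented.

doubly augmented third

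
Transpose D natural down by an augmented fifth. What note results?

A fifth below D lands on the letter G.
An augmented fifth spans 8 semitones, so D moves to pitch class 6. On the letter G that is Gb.

Gb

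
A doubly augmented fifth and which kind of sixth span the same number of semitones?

major

A doubly augmented fifth spans 9 semitones.
A sixth spanning 9 semitones is major (the major sixth is 9).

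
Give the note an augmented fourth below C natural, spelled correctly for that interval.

C down a perfect fourth is G, so the target letter is G.
From C, an augmented fourth is 6 semitones down: Gb.

Gb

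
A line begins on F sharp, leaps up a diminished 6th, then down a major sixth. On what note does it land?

Fb

A diminished sixth up from F# is Db (letter D, 7 semitones up).
A major sixth down from Db is Fb (letter F, 9 semitones down).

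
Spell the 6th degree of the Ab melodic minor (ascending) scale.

The Ab melodic minor (ascending) scale runs Ab Bb Cb Db Eb F G.
Degree 6 is F.

F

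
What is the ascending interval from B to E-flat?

The letter names run B→E, a span of 3 letter steps, so the interval is some kind of fourth.
B to Eb is 4 semitones. A perfect fourth is 5, so 4 makes it diminished.

diminished fourth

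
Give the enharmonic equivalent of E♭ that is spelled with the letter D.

D#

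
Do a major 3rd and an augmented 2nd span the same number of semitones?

No

A major third spans 4 semitones; an augmented second spans 3.
The spans differ, so they are not enharmonic equivalents.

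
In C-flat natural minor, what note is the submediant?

Abb

Degree 6 takes the letter 5 steps above C, which is A.
In natural minor, degree 6 sits 8 semitones above the tonic. Cb + 8 semitones is pitch class 7, spelled on A as Abb.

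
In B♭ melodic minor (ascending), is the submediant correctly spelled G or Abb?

G

Each scale degree takes a distinct letter name. Degree 6 of a scale on B must use the letter G.
G and Abb are enharmonically the same pitch, but only G uses the letter G, so it is the correct spelling here.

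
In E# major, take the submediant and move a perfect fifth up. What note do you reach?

G##

The submediant of E# major is C##.
A perfect fifth (7 semitones) above C## lands on the letter G, giving G##.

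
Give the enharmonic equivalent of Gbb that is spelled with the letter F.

F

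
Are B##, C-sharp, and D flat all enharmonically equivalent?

B## is pitch class 1; C# is pitch class 1; Db is pitch class 1.
All spellings map to pitch class 1, so they are enharmonically equivalent.

Yes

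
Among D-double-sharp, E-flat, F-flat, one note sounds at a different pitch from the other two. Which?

Eb

In 12-tone equal temperament, enharmonic equivalents share a pitch class. D## is pitch class 4; Eb is pitch class 3; Fb is pitch class 4.
D## and Fb share pitch class 4, while Eb is pitch class 3.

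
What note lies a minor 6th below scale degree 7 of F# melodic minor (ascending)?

Scale degree 7 of F# melodic minor (ascending) is E#.
A minor sixth (8 semitones) below E# lands on the letter G, giving G##.

G##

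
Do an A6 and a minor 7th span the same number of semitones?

An augmented sixth spans 10 semitones; a minor seventh spans 10.
They are enharmonically equivalent.

Yes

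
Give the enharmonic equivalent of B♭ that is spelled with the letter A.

A#

Plain A sits 1 semitone below Bb, so on the letter A the same pitch needs a sharp: A#.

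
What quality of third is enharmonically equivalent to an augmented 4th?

doubly augmented

An augmented fourth spans 6 semitones.
A third spanning 6 semitones is doubly augmented (the major third is 4).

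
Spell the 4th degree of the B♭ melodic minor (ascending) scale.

Eb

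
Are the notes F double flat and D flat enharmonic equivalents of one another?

Fbb is pitch class 3; Db is pitch class 1.
The pitch classes differ (3 vs. 1), so they are not enharmonic equivalents.

No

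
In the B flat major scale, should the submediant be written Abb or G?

Each scale degree takes a distinct letter name. Degree 6 of a scale on B must use the letter G.
G and Abb are enharmonically the same pitch, but only G uses the letter G, so it is the correct spelling here.

G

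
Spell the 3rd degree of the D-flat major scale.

Degree 3 takes the letter 2 steps above D, which is F.
In major, degree 3 sits 4 semitones above the tonic. Db + 4 semitones is pitch class 5, spelled on F as F.

F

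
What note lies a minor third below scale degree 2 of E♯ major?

D##

Scale degree 2 of E# major is F##.
A minor third (3 semitones) below F## lands on the letter D, giving D##.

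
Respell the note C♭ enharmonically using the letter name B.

B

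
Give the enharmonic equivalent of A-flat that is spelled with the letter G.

Plain G sits 1 semitone below Ab, so on the letter G the same pitch needs a sharp: G#.

G#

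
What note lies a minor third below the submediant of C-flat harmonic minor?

Fb

The submediant of Cb harmonic minor is Abb.
A minor third (3 semitones) below Abb lands on the letter F, giving Fb.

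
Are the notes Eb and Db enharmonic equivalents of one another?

No

Eb is pitch class 3; Db is pitch class 1.
The pitch classes differ (3 vs. 1), so they are not enharmonic equivalents.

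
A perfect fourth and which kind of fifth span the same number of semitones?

doubly diminished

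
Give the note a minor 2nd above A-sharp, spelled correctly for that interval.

B

A up a major second is B, so the target letter is B.
From A#, a minor second is 1 semitone up: B.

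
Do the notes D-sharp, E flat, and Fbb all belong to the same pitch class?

Yes

D# = pitch class 3 and Eb = pitch class 3 and Fbb = pitch class 3 — the same pitch class, so they are enharmonic equivalents.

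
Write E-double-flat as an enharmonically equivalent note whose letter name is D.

D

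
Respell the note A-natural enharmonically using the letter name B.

Bbb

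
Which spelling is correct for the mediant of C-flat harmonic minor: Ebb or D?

Ebb

Each scale degree takes a distinct letter name. Degree 3 of a scale on C must use the letter E.
Ebb and D are enharmonically the same pitch, but only Ebb uses the letter E, so it is the correct spelling here.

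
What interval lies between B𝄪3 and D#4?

diminished third

Counting letters B–C–D gives a third.
B##→D# = 2 semitones, 2 narrower than the major third (4), so diminished.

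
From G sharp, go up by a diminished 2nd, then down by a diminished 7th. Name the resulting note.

A diminished second up from G# is Ab (letter A, 0 semitones up).
A diminished seventh down from Ab is B (letter B, 9 semitones down).

B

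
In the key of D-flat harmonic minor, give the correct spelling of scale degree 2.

Eb

Degree 2 takes the letter 1 step above D, which is E.
In harmonic minor, degree 2 sits 2 semitones above the tonic. Db + 2 semitones is pitch class 3, spelled on E as Eb.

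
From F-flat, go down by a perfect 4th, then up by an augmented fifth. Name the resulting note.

G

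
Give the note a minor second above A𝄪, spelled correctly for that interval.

A up a major second is B, so the target letter is B.
From A##, a minor second is 1 semitone up: B#.

B#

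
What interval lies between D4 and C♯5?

The letter names run D→C, a span of 6 letter steps, so the interval is some kind of seventh.
D to C# is 11 semitones. A major seventh is 11, so 11 makes it major.

major seventh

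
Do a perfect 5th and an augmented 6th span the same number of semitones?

No

A perfect fifth spans 7 semitones; an augmented sixth spans 10.
The spans differ, so they are not enharmonic equivalents.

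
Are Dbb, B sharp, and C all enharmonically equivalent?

Yes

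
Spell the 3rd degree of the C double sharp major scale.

Degree 3 takes the letter 2 steps above C, which is E.
In major, degree 3 sits 4 semitones above the tonic. C## + 4 semitones is pitch class 6, spelled on E as E##.

E##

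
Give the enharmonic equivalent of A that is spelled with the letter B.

A is pitch class 9. The letter B alone is pitch class 11.
To reach pitch class 9 from B requires an offset of -2 semitones, i.e. double flat: Bbb.

Bbb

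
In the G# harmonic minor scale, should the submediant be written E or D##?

Each scale degree takes a distinct letter name. Degree 6 of a scale on G must use the letter E.
E and D## are enharmonically the same pitch, but only E uses the letter E, so it is the correct spelling here.

E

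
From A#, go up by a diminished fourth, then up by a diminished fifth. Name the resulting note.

Ab

A diminished fourth up from A# is D (letter D, 4 semitones up).
A diminished fifth up from D is Ab (letter A, 6 semitones up).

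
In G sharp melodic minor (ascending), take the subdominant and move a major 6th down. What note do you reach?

The subdominant of G# melodic minor (ascending) is C#.
A major sixth (9 semitones) below C# lands on the letter E, giving E.

E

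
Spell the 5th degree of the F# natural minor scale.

C#

Degree 5 takes the letter 4 steps above F, which is C.
In natural minor, degree 5 sits 7 semitones above the tonic. F# + 7 semitones is pitch class 1, spelled on C as C#.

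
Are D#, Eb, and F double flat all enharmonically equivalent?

Yes

D# = pitch class 3 and Eb = pitch class 3 and Fbb = pitch class 3 — the same pitch class, so they are enharmonic equivalents.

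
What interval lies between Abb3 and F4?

augmented sixth

The letter names run A→F, a span of 5 letter steps, so the interval is some kind of sixth.
Abb to F is 10 semitones. A major sixth is 9, so 10 makes it augmented.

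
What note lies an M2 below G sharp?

F#

A second below G lands on the letter F.
A major second spans 2 semitones, so G# moves to pitch class 6. On the letter F that is F#.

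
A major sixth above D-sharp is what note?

B#

D up a major sixth is B, so the target letter is B.
From D#, a major sixth is 9 semitones up: B#.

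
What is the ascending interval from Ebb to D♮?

Counting letters E–F–G–A–B–C–D gives a seventh.
Ebb→D = 12 semitones, 1 wider than the major seventh (11), so augmented.

augmented seventh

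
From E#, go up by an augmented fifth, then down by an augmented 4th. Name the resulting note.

An augmented fifth up from E# is B## (letter B, 8 semitones up).
An augmented fourth down from B## is F## (letter F, 6 semitones down).

F##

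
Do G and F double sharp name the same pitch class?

Yes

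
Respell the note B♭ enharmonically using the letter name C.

Bb is pitch class 10. The letter C alone is pitch class 0.
To reach pitch class 10 from C requires an offset of -2 semitones, i.e. double flat: Cbb.

Cbb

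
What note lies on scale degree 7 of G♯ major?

F##

The G# major scale runs G# A# B# C# D# E# F##.
Degree 7 is F##.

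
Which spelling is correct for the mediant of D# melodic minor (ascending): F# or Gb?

Each scale degree takes a distinct letter name. Degree 3 of a scale on D must use the letter F.
F# and Gb are enharmonically the same pitch, but only F# uses the letter F, so it is the correct spelling here.

F#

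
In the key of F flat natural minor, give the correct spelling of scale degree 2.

Gb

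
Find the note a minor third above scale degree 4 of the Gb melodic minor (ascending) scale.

Ebb

Scale degree 4 of Gb melodic minor (ascending) is Cb.
A minor third (3 semitones) above Cb lands on the letter E, giving Ebb.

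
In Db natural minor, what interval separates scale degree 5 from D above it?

augmented fourth

Scale degree 5 of Db natural minor is Ab.
Ab up to D: letters A→D make it a fourth; 6 semitones makes it augmented.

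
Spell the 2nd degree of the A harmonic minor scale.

B

Degree 2 takes the letter 1 step above A, which is B.
In harmonic minor, degree 2 sits 2 semitones above the tonic. A + 2 semitones is pitch class 11, spelled on B as B.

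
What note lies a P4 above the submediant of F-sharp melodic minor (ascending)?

G#

The submediant of F# melodic minor (ascending) is D#.
A perfect fourth (5 semitones) above D# lands on the letter G, giving G#.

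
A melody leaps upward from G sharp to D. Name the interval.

diminished fifth

Counting letters G–A–B–C–D gives a fifth.
G#→D = 6 semitones, 1 narrower than the perfect fifth (7), so diminished.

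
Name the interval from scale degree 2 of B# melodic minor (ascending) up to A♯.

minor sixth

Scale degree 2 of B# melodic minor (ascending) is C##.
C## up to A#: letters C→A make it a sixth; 8 semitones makes it minor.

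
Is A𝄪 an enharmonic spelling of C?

No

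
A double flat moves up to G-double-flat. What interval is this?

The letter names run A→G, a span of 6 letter steps, so the interval is some kind of seventh.
Abb to Gbb is 10 semitones. A major seventh is 11, so 10 makes it minor.

minor seventh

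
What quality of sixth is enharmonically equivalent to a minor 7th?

augmented

A minor seventh spans 10 semitones.
A sixth spanning 10 semitones is augmented (the major sixth is 9).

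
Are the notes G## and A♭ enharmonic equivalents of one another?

No

G## is pitch class 9; Ab is pitch class 8.
The pitch classes differ (9 vs. 8), so they are not enharmonic equivalents.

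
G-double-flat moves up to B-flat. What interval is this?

augmented third

The letter names run G→B, a span of 2 letter steps, so the interval is some kind of third.
Gbb to Bb is 5 semitones. A major third is 4, so 5 makes it augmented.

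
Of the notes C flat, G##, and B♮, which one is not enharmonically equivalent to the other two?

In 12-tone equal temperament, enharmonic equivalents share a pitch class. Cb is pitch class 11; G## is pitch class 9; B is pitch class 11.
Cb and B share pitch class 11, while G## is pitch class 9.

G##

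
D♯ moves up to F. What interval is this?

The letter names run D→F, a span of 2 letter steps, so the interval is some kind of third.
D# to F is 2 semitones. A major third is 4, so 2 makes it diminished.

diminished third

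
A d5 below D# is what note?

A fifth below D lands on the letter G.
A diminished fifth spans 6 semitones, so D# moves to pitch class 9. On the letter G that is G##.

G##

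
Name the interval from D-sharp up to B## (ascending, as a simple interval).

augmented sixth

The letter names run D→B, a span of 5 letter steps, so the interval is some kind of sixth.
D# to B## is 10 semitones. A major sixth is 9, so 10 makes it augmented.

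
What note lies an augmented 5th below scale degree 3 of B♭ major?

Scale degree 3 of Bb major is D.
An augmented fifth (8 semitones) below D lands on the letter G, giving Gb.

Gb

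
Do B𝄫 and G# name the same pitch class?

Two spellings are enharmonically equivalent only if they share a pitch class.
Here Bbb → 9, G# → 8; 8 ≠ 9, so they are not.

No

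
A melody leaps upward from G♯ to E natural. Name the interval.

minor sixth

The letter names run G→E, a span of 5 letter steps, so the interval is some kind of sixth.
G# to E is 8 semitones. A major sixth is 9, so 8 makes it minor.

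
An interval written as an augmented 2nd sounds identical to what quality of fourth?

doubly diminished

An augmented second spans 3 semitones.
A fourth spanning 3 semitones is doubly diminished (the perfect fourth is 5).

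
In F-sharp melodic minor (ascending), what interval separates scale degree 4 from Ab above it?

diminished seventh

Scale degree 4 of F# melodic minor (ascending) is B.
B up to Ab: letters B→A make it a seventh; 9 semitones makes it diminished.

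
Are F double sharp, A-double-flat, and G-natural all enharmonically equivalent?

F## is pitch class 7; Abb is pitch class 7; G is pitch class 7.
All spellings map to pitch class 7, so they are enharmonically equivalent.

Yes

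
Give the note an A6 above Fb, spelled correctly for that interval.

D

A sixth above F lands on the letter D.
An augmented sixth spans 10 semitones, so Fb moves to pitch class 2. On the letter D that is D.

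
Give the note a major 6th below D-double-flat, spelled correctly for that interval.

D down a major sixth is F, so the target letter is F.
From Dbb, a major sixth is 9 semitones down: Fbb.

Fbb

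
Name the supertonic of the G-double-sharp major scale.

Degree 2 takes the letter 1 step above G, which is A.
In major, degree 2 sits 2 semitones above the tonic. G## + 2 semitones is pitch class 11, spelled on A as A##.

A##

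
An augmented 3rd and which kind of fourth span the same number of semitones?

An augmented third spans 5 semitones.
A fourth spanning 5 semitones is perfect (the perfect fourth is 5).

perfect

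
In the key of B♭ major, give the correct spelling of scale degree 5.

The Bb major scale runs Bb C D Eb F G A.
Degree 5 is F.

F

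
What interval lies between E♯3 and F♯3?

The letter names run E→F, a span of 1 letter step, so the interval is some kind of second.
E# to F# is 1 semitone. A major second is 2, so 1 makes it minor.

minor second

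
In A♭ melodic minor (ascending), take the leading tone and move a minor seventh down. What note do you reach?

The leading tone of Ab melodic minor (ascending) is G.
A minor seventh (10 semitones) below G lands on the letter A, giving A.

A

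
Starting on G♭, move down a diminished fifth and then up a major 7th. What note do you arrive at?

A diminished fifth down from Gb is C (letter C, 6 semitones down).
A major seventh up from C is B (letter B, 11 semitones up).

B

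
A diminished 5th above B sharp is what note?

B up a perfect fifth is F#, so the target letter is F.
From B#, a diminished fifth is 6 semitones up: F#.

F#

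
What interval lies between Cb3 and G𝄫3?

Counting letters C–D–E–F–G gives a fifth.
Cb→Gbb = 6 semitones, 1 narrower than the perfect fifth (7), so diminished.

diminished fifth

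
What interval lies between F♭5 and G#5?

The letter names run F→G, a span of 1 letter step, so the interval is some kind of second.
Fb to G# is 4 semitones. A major second is 2, so 4 makes it doubly augmented.

doubly augmented second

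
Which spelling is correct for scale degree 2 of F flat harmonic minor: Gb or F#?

Gb

Each scale degree takes a distinct letter name. Degree 2 of a scale on F must use the letter G.
Gb and F# are enharmonically the same pitch, but only Gb uses the letter G, so it is the correct spelling here.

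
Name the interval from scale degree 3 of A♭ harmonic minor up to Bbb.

minor seventh

Scale degree 3 of Ab harmonic minor is Cb.
Cb up to Bbb: letters C→B make it a seventh; 10 semitones makes it minor.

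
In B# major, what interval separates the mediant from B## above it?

The mediant of B# major is D##.
D## up to B##: letters D→B make it a sixth; 9 semitones makes it major.

major sixth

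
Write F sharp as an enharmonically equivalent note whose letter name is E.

F# is pitch class 6. The letter E alone is pitch class 4.
To reach pitch class 6 from E requires an offset of +2 semitones, i.e. double sharp: E##.

E##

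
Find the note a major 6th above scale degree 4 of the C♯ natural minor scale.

Scale degree 4 of C# natural minor is F#.
A major sixth (9 semitones) above F# lands on the letter D, giving D#.

D#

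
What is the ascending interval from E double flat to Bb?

augmented fifth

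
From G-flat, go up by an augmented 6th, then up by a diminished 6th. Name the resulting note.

An augmented sixth up from Gb is E (letter E, 10 semitones up).
A diminished sixth up from E is Cb (letter C, 7 semitones up).

Cb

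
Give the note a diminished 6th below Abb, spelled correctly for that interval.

C

A sixth below A lands on the letter C.
A diminished sixth spans 7 semitones, so Abb moves to pitch class 0. On the letter C that is C.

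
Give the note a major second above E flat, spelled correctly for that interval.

F

A second above E lands on the letter F.
A major second spans 2 semitones, so Eb moves to pitch class 5. On the letter F that is F.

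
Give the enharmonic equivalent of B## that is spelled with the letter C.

C#

B## is pitch class 1. The letter C alone is pitch class 0.
To reach pitch class 1 from C requires an offset of +1 semitone, i.e. sharp: C#.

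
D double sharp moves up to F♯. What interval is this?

Counting letters D–E–F gives a third.
D##→F# = 2 semitones, 2 narrower than the major third (4), so diminished.

diminished third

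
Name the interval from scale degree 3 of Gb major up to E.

augmented fourth

Scale degree 3 of Gb major is Bb.
Bb up to E: letters B→E make it a fourth; 6 semitones makes it augmented.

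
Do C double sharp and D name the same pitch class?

C## = pitch class 2 and D = pitch class 2 — the same pitch class, so they are enharmonic equivalents.

Yes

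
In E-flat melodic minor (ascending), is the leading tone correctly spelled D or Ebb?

Each scale degree takes a distinct letter name. Degree 7 of a scale on E must use the letter D.
D and Ebb are enharmonically the same pitch, but only D uses the letter D, so it is the correct spelling here.

D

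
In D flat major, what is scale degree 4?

The Db major scale runs Db Eb F Gb Ab Bb C.
Degree 4 is Gb.

Gb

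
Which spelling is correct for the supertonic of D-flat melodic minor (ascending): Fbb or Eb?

Each scale degree takes a distinct letter name. Degree 2 of a scale on D must use the letter E.
Eb and Fbb are enharmonically the same pitch, but only Eb uses the letter E, so it is the correct spelling here.

Eb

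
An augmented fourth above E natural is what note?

A#

E up a perfect fourth is A, so the target letter is A.
From E, an augmented fourth is 6 semitones up: A#.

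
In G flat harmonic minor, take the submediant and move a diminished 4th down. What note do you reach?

The submediant of Gb harmonic minor is Ebb.
A diminished fourth (4 semitones) below Ebb lands on the letter B, giving Bb.

Bb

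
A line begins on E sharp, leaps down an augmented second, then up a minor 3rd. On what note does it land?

F

An augmented second down from E# is D (letter D, 3 semitones down).
A minor third up from D is F (letter F, 3 semitones up).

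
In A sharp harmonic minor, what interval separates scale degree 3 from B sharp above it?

major seventh

Scale degree 3 of A# harmonic minor is C#.
C# up to B#: letters C→B make it a seventh; 11 semitones makes it major.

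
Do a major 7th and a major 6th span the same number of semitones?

A major seventh spans 11 semitones; a major sixth spans 9.
The spans differ, so they are not enharmonic equivalents.

No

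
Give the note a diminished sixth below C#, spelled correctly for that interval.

C down a major sixth is Eb, so the target letter is E.
From C#, a diminished sixth is 7 semitones down: E##.

E##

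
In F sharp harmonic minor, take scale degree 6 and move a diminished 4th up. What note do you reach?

Gb

Scale degree 6 of F# harmonic minor is D.
A diminished fourth (4 semitones) above D lands on the letter G, giving Gb.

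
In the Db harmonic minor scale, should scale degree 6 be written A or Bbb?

Each scale degree takes a distinct letter name. Degree 6 of a scale on D must use the letter B.
Bbb and A are enharmonically the same pitch, but only Bbb uses the letter B, so it is the correct spelling here.

Bbb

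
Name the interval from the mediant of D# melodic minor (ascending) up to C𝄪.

augmented fifth

The mediant of D# melodic minor (ascending) is F#.
F# up to C##: letters F→C make it a fifth; 8 semitones makes it augmented.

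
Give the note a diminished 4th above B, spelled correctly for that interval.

Eb

A fourth above B lands on the letter E.
A diminished fourth spans 4 semitones, so B moves to pitch class 3. On the letter E that is Eb.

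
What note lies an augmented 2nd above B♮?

C##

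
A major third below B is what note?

G

B down a major third is G, so the target letter is G.
From B, a major third is 4 semitones down: G.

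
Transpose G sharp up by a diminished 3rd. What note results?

A third above G lands on the letter B.
A diminished third spans 2 semitones, so G# moves to pitch class 10. On the letter B that is Bb.

Bb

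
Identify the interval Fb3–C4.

augmented fifth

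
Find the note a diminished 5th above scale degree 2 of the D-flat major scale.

Bbb

Scale degree 2 of Db major is Eb.
A diminished fifth (6 semitones) above Eb lands on the letter B, giving Bbb.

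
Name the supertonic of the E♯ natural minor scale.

F##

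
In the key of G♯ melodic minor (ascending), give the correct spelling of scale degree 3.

The G# melodic minor (ascending) scale runs G# A# B C# D# E# F##.
Degree 3 is B.

B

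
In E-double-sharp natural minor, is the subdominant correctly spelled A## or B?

Each scale degree takes a distinct letter name. Degree 4 of a scale on E must use the letter A.
A## and B are enharmonically the same pitch, but only A## uses the letter A, so it is the correct spelling here.

A##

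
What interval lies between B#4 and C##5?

major second

The letter names run B→C, a span of 1 letter step, so the interval is some kind of second.
B# to C## is 2 semitones. A major second is 2, so 2 makes it major.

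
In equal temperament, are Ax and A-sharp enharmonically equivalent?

No

Two spellings are enharmonically equivalent only if they share a pitch class.
Here A## → 11, A# → 10; 10 ≠ 11, so they are not.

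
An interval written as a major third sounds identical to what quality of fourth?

diminished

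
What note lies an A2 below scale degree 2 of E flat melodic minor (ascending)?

Scale degree 2 of Eb melodic minor (ascending) is F.
An augmented second (3 semitones) below F lands on the letter E, giving Ebb.

Ebb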